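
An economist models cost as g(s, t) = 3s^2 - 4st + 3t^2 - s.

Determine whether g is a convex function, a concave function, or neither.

g is quadratic, so its Hessian is the constant matrix H = [[6, -4], [-4, 6]].
det(H) = 20, tr(H) = 12.
det(H) > 0 and tr(H) > 0, so H is positive definite everywhere: convex.

convex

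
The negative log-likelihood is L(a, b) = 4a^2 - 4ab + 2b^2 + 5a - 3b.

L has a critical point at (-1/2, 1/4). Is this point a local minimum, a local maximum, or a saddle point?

local minimum

The Hessian of L is constant: H = [[8, -4], [-4, 4]].
det(H) = 8·4 − (-4)² = 16.
det(H) > 0 and tr(H) = 12 > 0, so H is positive definite and the point is a local minimum.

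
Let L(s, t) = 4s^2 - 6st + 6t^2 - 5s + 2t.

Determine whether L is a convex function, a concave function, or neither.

convex

L is quadratic, so its Hessian is the constant matrix H = [[8, -6], [-6, 12]].
det(H) = 60, tr(H) = 20.
det(H) > 0 and tr(H) > 0, so H is positive definite everywhere: convex.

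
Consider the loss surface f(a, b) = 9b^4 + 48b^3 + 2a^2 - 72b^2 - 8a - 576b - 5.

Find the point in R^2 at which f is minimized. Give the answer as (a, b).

(2, 2)

f(a,b) separates as P(a) + Q(b) − 5, so its minimum is min P + min Q − 5.
P'(a) = 4a - 8 vanishes at a ∈ {2}; Q'(b) = 36(b - 2)(b + 2)(b + 4) vanishes at b ∈ {-4, -2, 2}.
Local minima of P (where P''>0): P(2)=-8. Local minima of Q: Q(-4)=384, Q(2)=-912.
So the global minimum of f is P(2) + Q(2) − 5 = -8 − 912 − 5 = -925, attained at (2, 2).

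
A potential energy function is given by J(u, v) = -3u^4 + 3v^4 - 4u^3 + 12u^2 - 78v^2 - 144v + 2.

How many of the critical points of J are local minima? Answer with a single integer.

J separates as a function of u plus a function of v, so ∇J=0 decouples.
∂J/∂u = -12u(u - 1)(u + 2) = 0 at u ∈ {-2, 0, 1}; ∂J/∂v = 12(v - 4)(v + 1)(v + 3) = 0 at v ∈ {-3, -1, 4}.
The Hessian is diagonal: diag(J_uu, J_vv). Second derivatives: J_uu(-2)=-72, J_uu(0)=24, J_uu(1)=-36; J_vv(-3)=168, J_vv(-1)=-120, J_vv(4)=420.
Local minima occur where both diagonal entries positive: (0, -3), (0, 4). Count: 2.

2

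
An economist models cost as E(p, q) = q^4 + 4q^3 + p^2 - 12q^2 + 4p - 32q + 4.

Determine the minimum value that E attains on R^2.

E(p,q) separates as A(p) + B(q) + 4, so its minimum is min A + min B + 4.
A'(p) = 2p + 4 vanishes at p ∈ {-2}; B'(q) = 4(q - 2)(q + 1)(q + 4) vanishes at q ∈ {-4, -1, 2}.
Local minima of A (where A''>0): A(-2)=-4. Local minima of B: B(-4)=-64, B(2)=-64.
So the global minimum of E is A(-2) + B(-4) + 4 = -4 − 64 + 4 = -64, attained at (-2, -4).

-64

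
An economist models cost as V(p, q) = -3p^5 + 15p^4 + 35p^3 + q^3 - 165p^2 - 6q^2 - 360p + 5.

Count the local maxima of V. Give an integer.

2

V separates as a function of p plus a function of q, so ∇V=0 decouples.
∂V/∂p = -15(p - 4)(p - 3)(p + 1)(p + 2) = 0 at p ∈ {-2, -1, 3, 4}; ∂V/∂q = 3q(q - 4) = 0 at q ∈ {0, 4}.
The Hessian is diagonal: diag(V_pp, V_qq). Second derivatives: V_pp(-2)=450, V_pp(-1)=-300, V_pp(3)=300, V_pp(4)=-450; V_qq(0)=-12, V_qq(4)=12.
Local maxima occur where both diagonal entries negative: (-1, 0), (4, 0). Count: 2.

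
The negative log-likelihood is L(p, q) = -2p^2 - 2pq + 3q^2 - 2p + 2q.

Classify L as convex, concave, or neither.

neither

L is quadratic, so its Hessian is the constant matrix H = [[-4, -2], [-2, 6]].
det(H) = -28, tr(H) = 2.
det(H) < 0, so H is indefinite: neither convex nor concave.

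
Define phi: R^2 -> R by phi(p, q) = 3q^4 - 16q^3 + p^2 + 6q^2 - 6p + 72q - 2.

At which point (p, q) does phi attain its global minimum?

phi(p,q) separates as A(p) + B(q) − 2, so its minimum is min A + min B − 2.
A'(p) = 2p - 6 vanishes at p ∈ {3}; B'(q) = 12(q - 3)(q - 2)(q + 1) vanishes at q ∈ {-1, 2, 3}.
Local minima of A (where A''>0): A(3)=-9. Local minima of B: B(-1)=-47, B(3)=81.
So the global minimum of phi is A(3) + B(-1) − 2 = -9 − 47 − 2 = -58, attained at (3, -1).

(3, -1)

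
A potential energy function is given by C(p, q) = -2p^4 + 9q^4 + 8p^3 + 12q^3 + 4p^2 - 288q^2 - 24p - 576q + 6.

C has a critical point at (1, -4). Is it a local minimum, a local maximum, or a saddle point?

The mixed partial ∂²C/∂p∂q is 0, so the Hessian at any point is diag(C_pp, C_qq) = diag(8(-3p^2 + 6p + 1), 36(3q^2 + 2q - 16)).
At (1, -4): H = diag(32, 864).
Both eigenvalues are positive, so H is positive definite: a local minimum.

local minimum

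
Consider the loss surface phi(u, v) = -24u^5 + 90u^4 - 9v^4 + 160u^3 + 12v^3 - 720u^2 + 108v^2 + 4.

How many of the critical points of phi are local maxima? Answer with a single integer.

4

phi separates as a function of u plus a function of v, so ∇phi=0 decouples.
∂phi/∂u = -120u(u - 3)(u - 2)(u + 2) = 0 at u ∈ {-2, 0, 2, 3}; ∂phi/∂v = -36v(v - 3)(v + 2) = 0 at v ∈ {-2, 0, 3}.
The Hessian is diagonal: diag(phi_uu, phi_vv). Second derivatives: phi_uu(-2)=4800, phi_uu(0)=-1440, phi_uu(2)=960, phi_uu(3)=-1800; phi_vv(-2)=-360, phi_vv(0)=216, phi_vv(3)=-540.
Local maxima occur where both diagonal entries negative: (0, -2), (0, 3), (3, -2), (3, 3). Count: 4.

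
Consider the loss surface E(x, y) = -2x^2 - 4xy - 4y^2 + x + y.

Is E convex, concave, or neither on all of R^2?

concave

E is quadratic, so its Hessian is the constant matrix H = [[-4, -4], [-4, -8]].
det(H) = 16, tr(H) = -12.
det(H) > 0 and tr(H) < 0, so H is negative definite everywhere: concave.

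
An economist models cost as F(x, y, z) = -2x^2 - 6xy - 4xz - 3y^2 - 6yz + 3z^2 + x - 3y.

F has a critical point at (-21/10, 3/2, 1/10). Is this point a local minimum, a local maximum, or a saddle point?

saddle point

The Hessian is constant: H = [[-4, -6, -4], [-6, -6, -6], [-4, -6, 6]].
Leading principal minors: Δ₁ = -4, Δ₂ = -12, Δ₃ = -120.
The minors fit neither the all-positive nor the alternating-sign pattern, so H is indefinite: a saddle point.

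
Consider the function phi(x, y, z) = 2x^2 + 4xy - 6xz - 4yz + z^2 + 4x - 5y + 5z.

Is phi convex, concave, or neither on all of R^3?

phi is quadratic, so its Hessian is the constant matrix H = [[4, 4, -6], [4, 0, -4], [-6, -4, 2]].
Leading principal minors: 4, -16, 96.
Neither pattern holds ⇒ H is indefinite ⇒ neither convex nor concave.

neither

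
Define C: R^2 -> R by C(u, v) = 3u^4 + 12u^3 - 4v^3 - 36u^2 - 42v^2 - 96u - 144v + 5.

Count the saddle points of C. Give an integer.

C separates as a function of u plus a function of v, so ∇C=0 decouples.
∂C/∂u = 12(u - 2)(u + 1)(u + 4) = 0 at u ∈ {-4, -1, 2}; ∂C/∂v = -12(v + 3)(v + 4) = 0 at v ∈ {-4, -3}.
The Hessian is diagonal: diag(C_uu, C_vv). Second derivatives: C_uu(-4)=216, C_uu(-1)=-108, C_uu(2)=216; C_vv(-4)=12, C_vv(-3)=-12.
Saddle points occur where the two diagonal entries have opposite signs: (-4, -3), (-1, -4), (2, -3). Count: 3.

3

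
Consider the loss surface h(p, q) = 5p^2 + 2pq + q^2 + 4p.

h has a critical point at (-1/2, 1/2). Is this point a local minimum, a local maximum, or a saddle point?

The Hessian of h is constant: H = [[10, 2], [2, 2]].
det(H) = 10·2 − 2² = 16.
det(H) > 0 and tr(H) = 12 > 0, so H is positive definite and the point is a local minimum.

local minimum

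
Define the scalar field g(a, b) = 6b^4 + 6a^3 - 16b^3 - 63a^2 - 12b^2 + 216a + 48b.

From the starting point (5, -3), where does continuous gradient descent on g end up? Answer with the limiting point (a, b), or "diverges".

g is separable, so gradient descent decouples: a follows -∂g/∂a, b follows -∂g/∂b.
∂g/∂a = 18(a - 4)(a - 3); at a=5 this is 36, so a decreases.
∂g/∂b = 24(b - 2)(b - 1)(b + 1); at b=-3 this is -960, so b increases.
a converges to its nearest critical value 4 (a local min of the a-part); b converges to -1. The iterate converges to (4, -1).

(4, -1)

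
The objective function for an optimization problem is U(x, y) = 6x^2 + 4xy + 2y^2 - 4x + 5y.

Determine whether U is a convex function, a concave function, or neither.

U is quadratic, so its Hessian is the constant matrix H = [[12, 4], [4, 4]].
det(H) = 32, tr(H) = 16.
det(H) > 0 and tr(H) > 0, so H is positive definite everywhere: convex.

convex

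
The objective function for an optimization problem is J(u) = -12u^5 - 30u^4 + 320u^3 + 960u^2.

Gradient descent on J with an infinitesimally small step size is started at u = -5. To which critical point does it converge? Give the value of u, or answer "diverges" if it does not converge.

-4

J'(u) = -60u(u - 4)(u + 2)(u + 4), so J'(-5) = -8100.
Gradient descent moves in the -J' direction, i.e. u is increasing.
The nearest critical point in that direction is u = -4, where J'' = 3840 > 0 (a local minimum). The iterate converges there.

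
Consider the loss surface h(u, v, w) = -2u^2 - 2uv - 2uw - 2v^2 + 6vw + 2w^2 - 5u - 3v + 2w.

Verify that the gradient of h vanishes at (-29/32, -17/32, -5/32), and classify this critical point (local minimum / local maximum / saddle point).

∇h = (-4u - 2v - 2w - 5, -2u - 4v + 6w - 3, -2u + 6v + 4w + 2); substituting (-29/32, -17/32, -5/32) gives ∇h = (0, 0, 0), so (-29/32, -17/32, -5/32) is indeed a critical point.
The Hessian is constant: H = [[-4, -2, -2], [-2, -4, 6], [-2, 6, 4]].
Leading principal minors: Δ₁ = -4, Δ₂ = 12, Δ₃ = 256.
The minors fit neither the all-positive nor the alternating-sign pattern, so H is indefinite: a saddle point.

saddle point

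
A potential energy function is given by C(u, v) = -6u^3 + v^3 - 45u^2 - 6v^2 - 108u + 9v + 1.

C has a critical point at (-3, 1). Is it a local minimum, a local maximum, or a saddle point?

saddle point

The mixed partial ∂²C/∂u∂v is 0, so the Hessian at any point is diag(C_uu, C_vv) = diag(-18(2u + 5), 6(v - 2)).
At (-3, 1): H = diag(18, -6).
The eigenvalues have opposite signs, so H is indefinite: a saddle point.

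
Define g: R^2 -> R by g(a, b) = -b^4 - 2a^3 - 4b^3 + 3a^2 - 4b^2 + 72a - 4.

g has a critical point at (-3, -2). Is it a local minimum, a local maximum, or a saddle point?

saddle point

The mixed partial ∂²g/∂a∂b is 0, so the Hessian at any point is diag(g_aa, g_bb) = diag(6(-2a + 1), -4(3b^2 + 6b + 2)).
At (-3, -2): H = diag(42, -8).
The eigenvalues have opposite signs, so H is indefinite: a saddle point.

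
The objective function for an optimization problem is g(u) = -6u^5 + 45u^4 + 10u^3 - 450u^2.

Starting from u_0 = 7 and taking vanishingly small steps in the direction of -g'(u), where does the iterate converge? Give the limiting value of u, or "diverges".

diverges

g'(u) = -30u(u - 5)(u - 3)(u + 2), so g'(7) = -15120.
Gradient descent moves in the -g' direction, i.e. u is increasing.
There is no critical point above u=7, and g' keeps the same sign, so the iterate runs off to +∞.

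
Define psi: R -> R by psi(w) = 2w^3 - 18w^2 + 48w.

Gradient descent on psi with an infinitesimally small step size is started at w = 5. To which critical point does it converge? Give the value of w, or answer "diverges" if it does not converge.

4

psi'(w) = 6(w - 4)(w - 2), so psi'(5) = 18.
Gradient descent moves in the -psi' direction, i.e. w is decreasing.
The nearest critical point in that direction is w = 4, where psi'' = 12 > 0 (a local minimum). The iterate converges there.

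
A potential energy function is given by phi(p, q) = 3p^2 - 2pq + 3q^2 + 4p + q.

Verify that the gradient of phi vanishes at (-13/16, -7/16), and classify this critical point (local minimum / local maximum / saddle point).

local minimum

∇phi = (6p - 2q + 4, -2p + 6q + 1); substituting (-13/16, -7/16) gives ∇phi = (0, 0), so (-13/16, -7/16) is indeed a critical point.
The Hessian of phi is constant: H = [[6, -2], [-2, 6]].
det(H) = 6·6 − (-2)² = 32.
det(H) > 0 and tr(H) = 12 > 0, so H is positive definite and the point is a local minimum.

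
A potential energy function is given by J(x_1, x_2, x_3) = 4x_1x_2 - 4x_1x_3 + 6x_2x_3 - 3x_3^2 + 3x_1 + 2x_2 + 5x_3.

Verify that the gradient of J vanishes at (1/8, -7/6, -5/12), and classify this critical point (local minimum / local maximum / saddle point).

saddle point

∇J = (4x_2 - 4x_3 + 3, 4x_1 + 6x_3 + 2, -4x_1 + 6x_2 - 6x_3 + 5); substituting (1/8, -7/6, -5/12) gives ∇J = (0, 0, 0), so (1/8, -7/6, -5/12) is indeed a critical point.
The Hessian is constant: H = [[0, 4, -4], [4, 0, 6], [-4, 6, -6]].
Leading principal minors: Δ₁ = 0, Δ₂ = -16, Δ₃ = -96.
The minors fit neither the all-positive nor the alternating-sign pattern, so H is indefinite: a saddle point.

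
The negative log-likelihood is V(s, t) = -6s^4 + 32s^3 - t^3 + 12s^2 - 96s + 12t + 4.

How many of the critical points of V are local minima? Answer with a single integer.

1

V separates as a function of s plus a function of t, so ∇V=0 decouples.
∂V/∂s = -24(s - 4)(s - 1)(s + 1) = 0 at s ∈ {-1, 1, 4}; ∂V/∂t = -3(t - 2)(t + 2) = 0 at t ∈ {-2, 2}.
The Hessian is diagonal: diag(V_ss, V_tt). Second derivatives: V_ss(-1)=-240, V_ss(1)=144, V_ss(4)=-360; V_tt(-2)=12, V_tt(2)=-12.
Local minima occur where both diagonal entries positive: (1, -2). Count: 1.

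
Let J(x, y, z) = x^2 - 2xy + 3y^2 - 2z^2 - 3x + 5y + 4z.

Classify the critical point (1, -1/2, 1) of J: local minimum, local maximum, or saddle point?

The Hessian is constant: H = [[2, -2, 0], [-2, 6, 0], [0, 0, -4]].
Leading principal minors: Δ₁ = 2, Δ₂ = 8, Δ₃ = -32.
The minors fit neither the all-positive nor the alternating-sign pattern, so H is indefinite: a saddle point.

saddle point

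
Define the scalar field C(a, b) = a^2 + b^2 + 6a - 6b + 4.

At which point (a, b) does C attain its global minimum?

(-3, 3)

C(a,b) separates as P(a) + Q(b) + 4, so its minimum is min P + min Q + 4.
P'(a) = 2a + 6 vanishes at a ∈ {-3}; Q'(b) = 2b - 6 vanishes at b ∈ {3}.
Local minima of P (where P''>0): P(-3)=-9. Local minima of Q: Q(3)=-9.
So the global minimum of C is P(-3) + Q(3) + 4 = -9 − 9 + 4 = -14, attained at (-3, 3).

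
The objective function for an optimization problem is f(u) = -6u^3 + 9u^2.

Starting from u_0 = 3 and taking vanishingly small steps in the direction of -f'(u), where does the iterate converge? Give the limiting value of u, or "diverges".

diverges

f'(u) = -18u(u - 1), so f'(3) = -108.
Gradient descent moves in the -f' direction, i.e. u is increasing.
There is no critical point above u=3, and f' keeps the same sign, so the iterate runs off to +∞.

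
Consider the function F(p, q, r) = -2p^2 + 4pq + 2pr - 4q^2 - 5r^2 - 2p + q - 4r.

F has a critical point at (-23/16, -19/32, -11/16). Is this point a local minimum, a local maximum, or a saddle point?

The Hessian is constant: H = [[-4, 4, 2], [4, -8, 0], [2, 0, -10]].
Leading principal minors: Δ₁ = -4, Δ₂ = 16, Δ₃ = -128.
The minors alternate sign starting negative (−, +, −), so H is negative definite: a local maximum.

local maximum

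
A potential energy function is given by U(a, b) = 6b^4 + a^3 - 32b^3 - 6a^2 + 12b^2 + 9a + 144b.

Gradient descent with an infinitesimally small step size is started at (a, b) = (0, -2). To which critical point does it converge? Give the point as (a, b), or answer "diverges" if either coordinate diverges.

diverges

U is separable, so gradient descent decouples: a follows -∂U/∂a, b follows -∂U/∂b.
∂U/∂a = 3(a - 3)(a - 1); at a=0 this is 9, so a decreases.
∂U/∂b = 24(b - 3)(b - 2)(b + 1); at b=-2 this is -480, so b increases.
The a-coordinate has no critical point in that direction and runs off to infinity.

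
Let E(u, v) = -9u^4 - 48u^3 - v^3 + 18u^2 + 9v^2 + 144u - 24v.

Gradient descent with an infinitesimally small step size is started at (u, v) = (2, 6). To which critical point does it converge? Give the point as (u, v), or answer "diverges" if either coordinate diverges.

E is separable, so gradient descent decouples: u follows -∂E/∂u, v follows -∂E/∂v.
∂E/∂u = -36(u - 1)(u + 1)(u + 4); at u=2 this is -648, so u increases.
∂E/∂v = -3(v - 4)(v - 2); at v=6 this is -24, so v increases.
The u-coordinate has no critical point in that direction and runs off to infinity.

diverges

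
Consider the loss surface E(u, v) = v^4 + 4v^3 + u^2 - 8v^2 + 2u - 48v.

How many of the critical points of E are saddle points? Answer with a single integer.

E separates as a function of u plus a function of v, so ∇E=0 decouples.
∂E/∂u = 2(u + 1) = 0 at u ∈ {-1}; ∂E/∂v = 4(v - 2)(v + 2)(v + 3) = 0 at v ∈ {-3, -2, 2}.
The Hessian is diagonal: diag(E_uu, E_vv). Second derivatives: E_uu(-1)=2; E_vv(-3)=20, E_vv(-2)=-16, E_vv(2)=80.
Saddle points occur where the two diagonal entries have opposite signs: (-1, -2). Count: 1.

1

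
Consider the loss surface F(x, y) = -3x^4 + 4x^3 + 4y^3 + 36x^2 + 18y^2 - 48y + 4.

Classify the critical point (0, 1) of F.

The mixed partial ∂²F/∂x∂y is 0, so the Hessian at any point is diag(F_xx, F_yy) = diag(12(-3x^2 + 2x + 6), 12(2y + 3)).
At (0, 1): H = diag(72, 60).
Both eigenvalues are positive, so H is positive definite: a local minimum.

local minimum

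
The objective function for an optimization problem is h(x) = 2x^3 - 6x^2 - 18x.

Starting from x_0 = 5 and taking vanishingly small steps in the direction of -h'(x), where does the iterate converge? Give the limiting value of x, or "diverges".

h'(x) = 6(x - 3)(x + 1), so h'(5) = 72.
Gradient descent moves in the -h' direction, i.e. x is decreasing.
The nearest critical point in that direction is x = 3, where h'' = 24 > 0 (a local minimum). The iterate converges there.

3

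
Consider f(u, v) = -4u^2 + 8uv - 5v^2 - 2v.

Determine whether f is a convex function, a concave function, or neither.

f is quadratic, so its Hessian is the constant matrix H = [[-8, 8], [8, -10]].
det(H) = 16, tr(H) = -18.
det(H) > 0 and tr(H) < 0, so H is negative definite everywhere: concave.

concave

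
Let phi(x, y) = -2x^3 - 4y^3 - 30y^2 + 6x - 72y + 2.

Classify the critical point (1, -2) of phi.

local maximum

The mixed partial ∂²phi/∂x∂y is 0, so the Hessian at any point is diag(phi_xx, phi_yy) = diag(-12x, -12(2y + 5)).
At (1, -2): H = diag(-12, -12).
Both eigenvalues are negative, so H is negative definite: a local maximum.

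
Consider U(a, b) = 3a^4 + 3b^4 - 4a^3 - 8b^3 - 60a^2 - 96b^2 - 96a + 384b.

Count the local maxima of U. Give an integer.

U separates as a function of a plus a function of b, so ∇U=0 decouples.
∂U/∂a = 12(a - 4)(a + 1)(a + 2) = 0 at a ∈ {-2, -1, 4}; ∂U/∂b = 12(b - 4)(b - 2)(b + 4) = 0 at b ∈ {-4, 2, 4}.
The Hessian is diagonal: diag(U_aa, U_bb). Second derivatives: U_aa(-2)=72, U_aa(-1)=-60, U_aa(4)=360; U_bb(-4)=576, U_bb(2)=-144, U_bb(4)=192.
Local maxima occur where both diagonal entries negative: (-1, 2). Count: 1.

1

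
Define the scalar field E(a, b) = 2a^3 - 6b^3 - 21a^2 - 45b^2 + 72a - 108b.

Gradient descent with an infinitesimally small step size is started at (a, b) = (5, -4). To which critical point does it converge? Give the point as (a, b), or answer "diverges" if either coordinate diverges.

E is separable, so gradient descent decouples: a follows -∂E/∂a, b follows -∂E/∂b.
∂E/∂a = 6(a - 4)(a - 3); at a=5 this is 12, so a decreases.
∂E/∂b = -18(b + 2)(b + 3); at b=-4 this is -36, so b increases.
a converges to its nearest critical value 4 (a local min of the a-part); b converges to -3. The iterate converges to (4, -3).

(4, -3)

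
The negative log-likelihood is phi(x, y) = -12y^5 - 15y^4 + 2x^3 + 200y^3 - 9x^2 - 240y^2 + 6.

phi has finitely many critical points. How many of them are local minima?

phi separates as a function of x plus a function of y, so ∇phi=0 decouples.
∂phi/∂x = 6x(x - 3) = 0 at x ∈ {0, 3}; ∂phi/∂y = -60y(y - 2)(y - 1)(y + 4) = 0 at y ∈ {-4, 0, 1, 2}.
The Hessian is diagonal: diag(phi_xx, phi_yy). Second derivatives: phi_xx(0)=-18, phi_xx(3)=18; phi_yy(-4)=7200, phi_yy(0)=-480, phi_yy(1)=300, phi_yy(2)=-720.
Local minima occur where both diagonal entries positive: (3, -4), (3, 1). Count: 2.

2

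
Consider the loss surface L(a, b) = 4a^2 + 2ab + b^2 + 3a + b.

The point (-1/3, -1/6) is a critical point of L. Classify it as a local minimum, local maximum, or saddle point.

local minimum

The Hessian of L is constant: H = [[8, 2], [2, 2]].
det(H) = 8·2 − 2² = 12.
det(H) > 0 and tr(H) = 10 > 0, so H is positive definite and the point is a local minimum.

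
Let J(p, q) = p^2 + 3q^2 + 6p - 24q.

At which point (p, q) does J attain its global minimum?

(-3, 4)

J(p,q) separates as A(p) + B(q), so its minimum is min A + min B.
A'(p) = 2p + 6 vanishes at p ∈ {-3}; B'(q) = 6q - 24 vanishes at q ∈ {4}.
Local minima of A (where A''>0): A(-3)=-9. Local minima of B: B(4)=-48.
So the global minimum of J is A(-3) + B(4) = -9 − 48 = -57, attained at (-3, 4).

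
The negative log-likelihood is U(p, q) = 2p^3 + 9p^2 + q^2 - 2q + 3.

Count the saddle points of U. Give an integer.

1

U separates as a function of p plus a function of q, so ∇U=0 decouples.
∂U/∂p = 6p(p + 3) = 0 at p ∈ {-3, 0}; ∂U/∂q = 2(q - 1) = 0 at q ∈ {1}.
The Hessian is diagonal: diag(U_pp, U_qq). Second derivatives: U_pp(-3)=-18, U_pp(0)=18; U_qq(1)=2.
Saddle points occur where the two diagonal entries have opposite signs: (-3, 1). Count: 1.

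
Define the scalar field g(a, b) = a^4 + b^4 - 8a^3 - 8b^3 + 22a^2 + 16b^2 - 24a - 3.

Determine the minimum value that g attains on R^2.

-12

g(a,b) separates as P(a) + Q(b) − 3, so its minimum is min P + min Q − 3.
P'(a) = 4(a - 3)(a - 2)(a - 1) vanishes at a ∈ {1, 2, 3}; Q'(b) = 4b(b - 4)(b - 2) vanishes at b ∈ {0, 2, 4}.
Local minima of P (where P''>0): P(1)=-9, P(3)=-9. Local minima of Q: Q(0)=0, Q(4)=0.
So the global minimum of g is P(1) + Q(0) − 3 = -9 + 0 − 3 = -12, attained at (1, 0).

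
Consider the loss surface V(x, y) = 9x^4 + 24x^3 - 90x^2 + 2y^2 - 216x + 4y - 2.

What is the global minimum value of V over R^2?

-460

V(x,y) separates as P(x) + Q(y) − 2, so its minimum is min P + min Q − 2.
P'(x) = 36(x - 2)(x + 1)(x + 3) vanishes at x ∈ {-3, -1, 2}; Q'(y) = 4y + 4 vanishes at y ∈ {-1}.
Local minima of P (where P''>0): P(-3)=-81, P(2)=-456. Local minima of Q: Q(-1)=-2.
So the global minimum of V is P(2) + Q(-1) − 2 = -456 − 2 − 2 = -460, attained at (2, -1).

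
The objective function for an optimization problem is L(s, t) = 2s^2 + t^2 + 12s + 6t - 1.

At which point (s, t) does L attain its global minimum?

(-3, -3)

L(s,t) separates as P(s) + Q(t) − 1, so its minimum is min P + min Q − 1.
P'(s) = 4s + 12 vanishes at s ∈ {-3}; Q'(t) = 2(t + 3) vanishes at t ∈ {-3}.
Local minima of P (where P''>0): P(-3)=-18. Local minima of Q: Q(-3)=-9.
So the global minimum of L is P(-3) + Q(-3) − 1 = -18 − 9 − 1 = -28, attained at (-3, -3).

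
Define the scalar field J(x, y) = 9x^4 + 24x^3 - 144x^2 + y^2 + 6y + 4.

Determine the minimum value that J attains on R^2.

J(x,y) separates as P(x) + Q(y) + 4, so its minimum is min P + min Q + 4.
P'(x) = 36x(x - 2)(x + 4) vanishes at x ∈ {-4, 0, 2}; Q'(y) = 2y + 6 vanishes at y ∈ {-3}.
Local minima of P (where P''>0): P(-4)=-1536, P(2)=-240. Local minima of Q: Q(-3)=-9.
So the global minimum of J is P(-4) + Q(-3) + 4 = -1536 − 9 + 4 = -1541, attained at (-4, -3).

-1541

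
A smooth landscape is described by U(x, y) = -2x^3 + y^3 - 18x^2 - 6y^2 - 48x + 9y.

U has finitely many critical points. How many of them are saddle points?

U separates as a function of x plus a function of y, so ∇U=0 decouples.
∂U/∂x = -6(x + 2)(x + 4) = 0 at x ∈ {-4, -2}; ∂U/∂y = 3(y - 3)(y - 1) = 0 at y ∈ {1, 3}.
The Hessian is diagonal: diag(U_xx, U_yy). Second derivatives: U_xx(-4)=12, U_xx(-2)=-12; U_yy(1)=-6, U_yy(3)=6.
Saddle points occur where the two diagonal entries have opposite signs: (-4, 1), (-2, 3). Count: 2.

2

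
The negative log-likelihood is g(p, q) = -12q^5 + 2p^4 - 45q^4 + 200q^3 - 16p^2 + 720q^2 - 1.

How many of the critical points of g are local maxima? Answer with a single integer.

g separates as a function of p plus a function of q, so ∇g=0 decouples.
∂g/∂p = 8p(p - 2)(p + 2) = 0 at p ∈ {-2, 0, 2}; ∂g/∂q = -60q(q - 3)(q + 2)(q + 4) = 0 at q ∈ {-4, -2, 0, 3}.
The Hessian is diagonal: diag(g_pp, g_qq). Second derivatives: g_pp(-2)=64, g_pp(0)=-32, g_pp(2)=64; g_qq(-4)=3360, g_qq(-2)=-1200, g_qq(0)=1440, g_qq(3)=-6300.
Local maxima occur where both diagonal entries negative: (0, -2), (0, 3). Count: 2.

2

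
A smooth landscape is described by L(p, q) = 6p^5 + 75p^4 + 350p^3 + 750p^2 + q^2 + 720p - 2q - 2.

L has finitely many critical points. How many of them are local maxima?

L separates as a function of p plus a function of q, so ∇L=0 decouples.
∂L/∂p = 30(p + 1)(p + 2)(p + 3)(p + 4) = 0 at p ∈ {-4, -3, -2, -1}; ∂L/∂q = 2(q - 1) = 0 at q ∈ {1}.
The Hessian is diagonal: diag(L_pp, L_qq). Second derivatives: L_pp(-4)=-180, L_pp(-3)=60, L_pp(-2)=-60, L_pp(-1)=180; L_qq(1)=2.
Local maxima occur where both diagonal entries negative: none. Count: 0.

0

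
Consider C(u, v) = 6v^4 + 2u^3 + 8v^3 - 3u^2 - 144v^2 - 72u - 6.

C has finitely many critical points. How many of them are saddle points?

C separates as a function of u plus a function of v, so ∇C=0 decouples.
∂C/∂u = 6(u - 4)(u + 3) = 0 at u ∈ {-3, 4}; ∂C/∂v = 24v(v - 3)(v + 4) = 0 at v ∈ {-4, 0, 3}.
The Hessian is diagonal: diag(C_uu, C_vv). Second derivatives: C_uu(-3)=-42, C_uu(4)=42; C_vv(-4)=672, C_vv(0)=-288, C_vv(3)=504.
Saddle points occur where the two diagonal entries have opposite signs: (-3, -4), (-3, 3), (4, 0). Count: 3.

3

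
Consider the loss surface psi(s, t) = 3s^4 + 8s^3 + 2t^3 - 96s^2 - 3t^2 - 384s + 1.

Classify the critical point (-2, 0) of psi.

The mixed partial ∂²psi/∂s∂t is 0, so the Hessian at any point is diag(psi_ss, psi_tt) = diag(12(3s^2 + 4s - 16), 6(2t - 1)).
At (-2, 0): H = diag(-144, -6).
Both eigenvalues are negative, so H is negative definite: a local maximum.

local maximum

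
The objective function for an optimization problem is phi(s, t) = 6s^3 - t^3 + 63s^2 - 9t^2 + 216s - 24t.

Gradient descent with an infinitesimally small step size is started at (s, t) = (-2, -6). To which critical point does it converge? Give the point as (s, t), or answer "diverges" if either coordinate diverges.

phi is separable, so gradient descent decouples: s follows -∂phi/∂s, t follows -∂phi/∂t.
∂phi/∂s = 18(s + 3)(s + 4); at s=-2 this is 36, so s decreases.
∂phi/∂t = -3(t + 2)(t + 4); at t=-6 this is -24, so t increases.
s converges to its nearest critical value -3 (a local min of the s-part); t converges to -4. The iterate converges to (-3, -4).

(-3, -4)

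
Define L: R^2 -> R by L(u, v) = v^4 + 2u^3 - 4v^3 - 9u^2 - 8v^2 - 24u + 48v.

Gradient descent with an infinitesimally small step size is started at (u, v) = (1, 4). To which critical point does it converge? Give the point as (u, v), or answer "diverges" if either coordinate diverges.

L is separable, so gradient descent decouples: u follows -∂L/∂u, v follows -∂L/∂v.
∂L/∂u = 6(u - 4)(u + 1); at u=1 this is -36, so u increases.
∂L/∂v = 4(v - 3)(v - 2)(v + 2); at v=4 this is 48, so v decreases.
u converges to its nearest critical value 4 (a local min of the u-part); v converges to 3. The iterate converges to (4, 3).

(4, 3)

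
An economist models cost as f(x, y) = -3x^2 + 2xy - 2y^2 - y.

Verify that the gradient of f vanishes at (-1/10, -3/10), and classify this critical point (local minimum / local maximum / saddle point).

local maximum

∇f = (-6x + 2y, 2x - 4y - 1); substituting (-1/10, -3/10) gives ∇f = (0, 0), so (-1/10, -3/10) is indeed a critical point.
The Hessian of f is constant: H = [[-6, 2], [2, -4]].
det(H) = (-6)·(-4) − 2² = 20.
det(H) > 0 and tr(H) = -10 < 0, so H is negative definite and the point is a local maximum.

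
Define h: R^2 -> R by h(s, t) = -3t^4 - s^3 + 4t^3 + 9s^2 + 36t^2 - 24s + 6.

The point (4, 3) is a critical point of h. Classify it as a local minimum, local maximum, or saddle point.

local maximum

The mixed partial ∂²h/∂s∂t is 0, so the Hessian at any point is diag(h_ss, h_tt) = diag(6(-s + 3), 12(-3t^2 + 2t + 6)).
At (4, 3): H = diag(-6, -180).
Both eigenvalues are negative, so H is negative definite: a local maximum.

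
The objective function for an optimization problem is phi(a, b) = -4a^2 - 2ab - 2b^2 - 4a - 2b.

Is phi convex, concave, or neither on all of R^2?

concave

phi is quadratic, so its Hessian is the constant matrix H = [[-8, -2], [-2, -4]].
det(H) = 28, tr(H) = -12.
det(H) > 0 and tr(H) < 0, so H is negative definite everywhere: concave.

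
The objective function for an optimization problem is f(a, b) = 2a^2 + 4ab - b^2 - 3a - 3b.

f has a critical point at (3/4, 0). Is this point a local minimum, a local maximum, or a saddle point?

The Hessian of f is constant: H = [[4, 4], [4, -2]].
det(H) = 4·(-2) − 4² = -24.
Since det(H) < 0, H is indefinite and the critical point is a saddle point.

saddle point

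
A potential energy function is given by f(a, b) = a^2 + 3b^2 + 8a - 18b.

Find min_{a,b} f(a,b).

f(a,b) separates as P(a) + Q(b), so its minimum is min P + min Q.
P'(a) = 2a + 8 vanishes at a ∈ {-4}; Q'(b) = 6b - 18 vanishes at b ∈ {3}.
Local minima of P (where P''>0): P(-4)=-16. Local minima of Q: Q(3)=-27.
So the global minimum of f is P(-4) + Q(3) = -16 − 27 = -43, attained at (-4, 3).

-43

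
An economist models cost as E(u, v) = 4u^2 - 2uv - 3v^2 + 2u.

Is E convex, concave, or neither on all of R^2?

E is quadratic, so its Hessian is the constant matrix H = [[8, -2], [-2, -6]].
det(H) = -52, tr(H) = 2.
det(H) < 0, so H is indefinite: neither convex nor concave.

neither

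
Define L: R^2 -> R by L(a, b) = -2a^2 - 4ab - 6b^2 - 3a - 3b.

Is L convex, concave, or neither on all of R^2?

concave

L is quadratic, so its Hessian is the constant matrix H = [[-4, -4], [-4, -12]].
det(H) = 32, tr(H) = -16.
det(H) > 0 and tr(H) < 0, so H is negative definite everywhere: concave.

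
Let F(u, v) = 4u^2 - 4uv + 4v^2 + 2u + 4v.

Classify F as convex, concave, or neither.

F is quadratic, so its Hessian is the constant matrix H = [[8, -4], [-4, 8]].
det(H) = 48, tr(H) = 16.
det(H) > 0 and tr(H) > 0, so H is positive definite everywhere: convex.

convex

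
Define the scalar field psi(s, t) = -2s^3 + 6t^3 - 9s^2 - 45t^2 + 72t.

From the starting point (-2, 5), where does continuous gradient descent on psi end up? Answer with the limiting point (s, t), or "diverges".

psi is separable, so gradient descent decouples: s follows -∂psi/∂s, t follows -∂psi/∂t.
∂psi/∂s = -6s(s + 3); at s=-2 this is 12, so s decreases.
∂psi/∂t = 18(t - 4)(t - 1); at t=5 this is 72, so t decreases.
s converges to its nearest critical value -3 (a local min of the s-part); t converges to 4. The iterate converges to (-3, 4).

(-3, 4)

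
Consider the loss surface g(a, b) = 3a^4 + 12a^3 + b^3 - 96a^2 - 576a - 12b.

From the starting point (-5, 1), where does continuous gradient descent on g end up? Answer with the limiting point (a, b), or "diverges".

g is separable, so gradient descent decouples: a follows -∂g/∂a, b follows -∂g/∂b.
∂g/∂a = 12(a - 4)(a + 3)(a + 4); at a=-5 this is -216, so a increases.
∂g/∂b = 3(b - 2)(b + 2); at b=1 this is -9, so b increases.
a converges to its nearest critical value -4 (a local min of the a-part); b converges to 2. The iterate converges to (-4, 2).

(-4, 2)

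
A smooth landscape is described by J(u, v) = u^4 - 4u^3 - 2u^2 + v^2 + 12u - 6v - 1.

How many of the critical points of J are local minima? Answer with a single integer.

2

J separates as a function of u plus a function of v, so ∇J=0 decouples.
∂J/∂u = 4(u - 3)(u - 1)(u + 1) = 0 at u ∈ {-1, 1, 3}; ∂J/∂v = 2(v - 3) = 0 at v ∈ {3}.
The Hessian is diagonal: diag(J_uu, J_vv). Second derivatives: J_uu(-1)=32, J_uu(1)=-16, J_uu(3)=32; J_vv(3)=2.
Local minima occur where both diagonal entries positive: (-1, 3), (3, 3). Count: 2.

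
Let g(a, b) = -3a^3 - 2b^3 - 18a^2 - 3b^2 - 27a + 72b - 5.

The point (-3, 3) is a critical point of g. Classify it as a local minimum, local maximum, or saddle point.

The mixed partial ∂²g/∂a∂b is 0, so the Hessian at any point is diag(g_aa, g_bb) = diag(-18(a + 2), -6(2b + 1)).
At (-3, 3): H = diag(18, -42).
The eigenvalues have opposite signs, so H is indefinite: a saddle point.

saddle point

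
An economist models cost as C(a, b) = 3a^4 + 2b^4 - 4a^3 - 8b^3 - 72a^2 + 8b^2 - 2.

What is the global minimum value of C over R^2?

C(a,b) separates as P(a) + Q(b) − 2, so its minimum is min P + min Q − 2.
P'(a) = 12a(a - 4)(a + 3) vanishes at a ∈ {-3, 0, 4}; Q'(b) = 8b(b - 2)(b - 1) vanishes at b ∈ {0, 1, 2}.
Local minima of P (where P''>0): P(-3)=-297, P(4)=-640. Local minima of Q: Q(0)=0, Q(2)=0.
So the global minimum of C is P(4) + Q(0) − 2 = -640 + 0 − 2 = -642, attained at (4, 0).

-642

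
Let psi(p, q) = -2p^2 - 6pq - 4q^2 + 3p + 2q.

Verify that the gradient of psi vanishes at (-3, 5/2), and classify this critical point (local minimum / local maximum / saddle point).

∇psi = (-4p - 6q + 3, -6p - 8q + 2); substituting (-3, 5/2) gives ∇psi = (0, 0), so (-3, 5/2) is indeed a critical point.
The Hessian of psi is constant: H = [[-4, -6], [-6, -8]].
det(H) = (-4)·(-8) − (-6)² = -4.
Since det(H) < 0, H is indefinite and the critical point is a saddle point.

saddle point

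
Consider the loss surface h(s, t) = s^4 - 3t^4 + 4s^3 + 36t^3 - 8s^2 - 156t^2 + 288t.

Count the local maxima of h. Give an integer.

h separates as a function of s plus a function of t, so ∇h=0 decouples.
∂h/∂s = 4s(s - 1)(s + 4) = 0 at s ∈ {-4, 0, 1}; ∂h/∂t = -12(t - 4)(t - 3)(t - 2) = 0 at t ∈ {2, 3, 4}.
The Hessian is diagonal: diag(h_ss, h_tt). Second derivatives: h_ss(-4)=80, h_ss(0)=-16, h_ss(1)=20; h_tt(2)=-24, h_tt(3)=12, h_tt(4)=-24.
Local maxima occur where both diagonal entries negative: (0, 2), (0, 4). Count: 2.

2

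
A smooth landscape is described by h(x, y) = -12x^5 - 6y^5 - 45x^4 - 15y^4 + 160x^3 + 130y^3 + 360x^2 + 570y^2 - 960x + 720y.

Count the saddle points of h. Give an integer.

h separates as a function of x plus a function of y, so ∇h=0 decouples.
∂h/∂x = -60(x - 2)(x - 1)(x + 2)(x + 4) = 0 at x ∈ {-4, -2, 1, 2}; ∂h/∂y = -30(y - 4)(y + 1)(y + 2)(y + 3) = 0 at y ∈ {-3, -2, -1, 4}.
The Hessian is diagonal: diag(h_xx, h_yy). Second derivatives: h_xx(-4)=3600, h_xx(-2)=-1440, h_xx(1)=900, h_xx(2)=-1440; h_yy(-3)=420, h_yy(-2)=-180, h_yy(-1)=300, h_yy(4)=-6300.
Saddle points occur where the two diagonal entries have opposite signs: (-4, -2), (-4, 4), (-2, -3), (-2, -1), (1, -2), (1, 4), (2, -3), (2, -1). Count: 8.

8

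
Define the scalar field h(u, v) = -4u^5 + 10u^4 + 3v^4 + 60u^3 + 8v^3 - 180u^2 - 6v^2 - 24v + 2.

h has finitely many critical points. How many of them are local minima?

h separates as a function of u plus a function of v, so ∇h=0 decouples.
∂h/∂u = -20u(u - 3)(u - 2)(u + 3) = 0 at u ∈ {-3, 0, 2, 3}; ∂h/∂v = 12(v - 1)(v + 1)(v + 2) = 0 at v ∈ {-2, -1, 1}.
The Hessian is diagonal: diag(h_uu, h_vv). Second derivatives: h_uu(-3)=1800, h_uu(0)=-360, h_uu(2)=200, h_uu(3)=-360; h_vv(-2)=36, h_vv(-1)=-24, h_vv(1)=72.
Local minima occur where both diagonal entries positive: (-3, -2), (-3, 1), (2, -2), (2, 1). Count: 4.

4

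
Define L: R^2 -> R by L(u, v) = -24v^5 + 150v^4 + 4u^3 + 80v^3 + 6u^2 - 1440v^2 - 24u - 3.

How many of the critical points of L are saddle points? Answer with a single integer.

4

L separates as a function of u plus a function of v, so ∇L=0 decouples.
∂L/∂u = 12(u - 1)(u + 2) = 0 at u ∈ {-2, 1}; ∂L/∂v = -120v(v - 4)(v - 3)(v + 2) = 0 at v ∈ {-2, 0, 3, 4}.
The Hessian is diagonal: diag(L_uu, L_vv). Second derivatives: L_uu(-2)=-36, L_uu(1)=36; L_vv(-2)=7200, L_vv(0)=-2880, L_vv(3)=1800, L_vv(4)=-2880.
Saddle points occur where the two diagonal entries have opposite signs: (-2, -2), (-2, 3), (1, 0), (1, 4). Count: 4.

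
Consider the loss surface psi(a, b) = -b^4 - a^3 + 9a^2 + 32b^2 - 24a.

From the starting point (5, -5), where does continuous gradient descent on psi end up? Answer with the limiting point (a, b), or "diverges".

psi is separable, so gradient descent decouples: a follows -∂psi/∂a, b follows -∂psi/∂b.
∂psi/∂a = -3(a - 4)(a - 2); at a=5 this is -9, so a increases.
∂psi/∂b = -4b(b - 4)(b + 4); at b=-5 this is 180, so b decreases.
The a-coordinate has no critical point in that direction and runs off to infinity.

diverges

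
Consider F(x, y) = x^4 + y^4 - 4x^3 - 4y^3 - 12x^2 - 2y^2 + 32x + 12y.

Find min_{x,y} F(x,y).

F(x,y) separates as P(x) + Q(y), so its minimum is min P + min Q.
P'(x) = 4(x - 4)(x - 1)(x + 2) vanishes at x ∈ {-2, 1, 4}; Q'(y) = 4(y - 3)(y - 1)(y + 1) vanishes at y ∈ {-1, 1, 3}.
Local minima of P (where P''>0): P(-2)=-64, P(4)=-64. Local minima of Q: Q(-1)=-9, Q(3)=-9.
So the global minimum of F is P(-2) + Q(-1) = -64 − 9 = -73, attained at (-2, -1).

-73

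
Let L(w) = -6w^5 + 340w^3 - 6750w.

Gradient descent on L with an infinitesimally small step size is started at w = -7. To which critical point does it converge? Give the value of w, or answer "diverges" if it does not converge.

L'(w) = -30(w - 5)(w - 3)(w + 3)(w + 5), so L'(-7) = -28800.
Gradient descent moves in the -L' direction, i.e. w is increasing.
The nearest critical point in that direction is w = -5, where L'' = 4800 > 0 (a local minimum). The iterate converges there.

-5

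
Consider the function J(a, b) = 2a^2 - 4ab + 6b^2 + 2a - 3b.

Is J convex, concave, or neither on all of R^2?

J is quadratic, so its Hessian is the constant matrix H = [[4, -4], [-4, 12]].
det(H) = 32, tr(H) = 16.
det(H) > 0 and tr(H) > 0, so H is positive definite everywhere: convex.

convex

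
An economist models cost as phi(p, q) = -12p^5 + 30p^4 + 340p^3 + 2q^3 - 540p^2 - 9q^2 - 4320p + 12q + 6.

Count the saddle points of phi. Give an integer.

4

phi separates as a function of p plus a function of q, so ∇phi=0 decouples.
∂phi/∂p = -60(p - 4)(p - 3)(p + 2)(p + 3) = 0 at p ∈ {-3, -2, 3, 4}; ∂phi/∂q = 6(q - 2)(q - 1) = 0 at q ∈ {1, 2}.
The Hessian is diagonal: diag(phi_pp, phi_qq). Second derivatives: phi_pp(-3)=2520, phi_pp(-2)=-1800, phi_pp(3)=1800, phi_pp(4)=-2520; phi_qq(1)=-6, phi_qq(2)=6.
Saddle points occur where the two diagonal entries have opposite signs: (-3, 1), (-2, 2), (3, 1), (4, 2). Count: 4.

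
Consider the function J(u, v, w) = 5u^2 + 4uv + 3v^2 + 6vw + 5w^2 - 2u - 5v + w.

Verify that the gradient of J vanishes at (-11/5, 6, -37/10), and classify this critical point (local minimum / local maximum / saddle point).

local minimum

∇J = (10u + 4v - 2, 4u + 6v + 6w - 5, 6v + 10w + 1); substituting (-11/5, 6, -37/10) gives ∇J = (0, 0, 0), so (-11/5, 6, -37/10) is indeed a critical point.
The Hessian is constant: H = [[10, 4, 0], [4, 6, 6], [0, 6, 10]].
Leading principal minors: Δ₁ = 10, Δ₂ = 44, Δ₃ = 80.
All leading minors are positive, so H is positive definite: a local minimum.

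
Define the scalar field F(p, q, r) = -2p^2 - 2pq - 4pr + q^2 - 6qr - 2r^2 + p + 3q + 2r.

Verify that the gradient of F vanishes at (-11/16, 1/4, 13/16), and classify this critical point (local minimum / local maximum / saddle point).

∇F = (-4p - 2q - 4r + 1, -2p + 2q - 6r + 3, -4p - 6q - 4r + 2); substituting (-11/16, 1/4, 13/16) gives ∇F = (0, 0, 0), so (-11/16, 1/4, 13/16) is indeed a critical point.
The Hessian is constant: H = [[-4, -2, -4], [-2, 2, -6], [-4, -6, -4]].
Leading principal minors: Δ₁ = -4, Δ₂ = -12, Δ₃ = 64.
The minors fit neither the all-positive nor the alternating-sign pattern, so H is indefinite: a saddle point.

saddle point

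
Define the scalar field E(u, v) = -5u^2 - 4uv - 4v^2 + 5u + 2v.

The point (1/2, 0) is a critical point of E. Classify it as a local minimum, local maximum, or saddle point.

local maximum

The Hessian of E is constant: H = [[-10, -4], [-4, -8]].
det(H) = (-10)·(-8) − (-4)² = 64.
det(H) > 0 and tr(H) = -18 < 0, so H is negative definite and the point is a local maximum.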